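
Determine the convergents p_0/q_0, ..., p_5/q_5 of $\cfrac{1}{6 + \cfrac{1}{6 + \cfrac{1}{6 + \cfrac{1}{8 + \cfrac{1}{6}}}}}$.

0/1, 1/6, 6/37, 37/228, 302/1861, 1849/11394

Using the convergent recurrence p_i = a_i*p_{i-1} + p_{i-2}, q_i = a_i*q_{i-1} + q_{i-2} with p_{-2}=0, p_{-1}=1, q_{-2}=1, q_{-1}=0:
  i=0: a_0=0, p_0 = 0*1 + 0 = 0, q_0 = 0*0 + 1 = 1.
  i=1: a_1=6, p_1 = 6*0 + 1 = 1, q_1 = 6*1 + 0 = 6.
  i=2: a_2=6, p_2 = 6*1 + 0 = 6, q_2 = 6*6 + 1 = 37.
  i=3: a_3=6, p_3 = 6*6 + 1 = 37, q_3 = 6*37 + 6 = 228.
  i=4: a_4=8, p_4 = 8*37 + 6 = 302, q_4 = 8*228 + 37 = 1861.
  i=5: a_5=6, p_5 = 6*302 + 37 = 1849, q_5 = 6*1861 + 228 = 11394.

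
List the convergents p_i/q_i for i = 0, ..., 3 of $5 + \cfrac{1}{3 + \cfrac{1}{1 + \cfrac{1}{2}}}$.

Using the convergent recurrence p_i = a_i*p_{i-1} + p_{i-2}, q_i = a_i*q_{i-1} + q_{i-2} with p_{-2}=0, p_{-1}=1, q_{-2}=1, q_{-1}=0:
  i=0: a_0=5, p_0 = 5*1 + 0 = 5, q_0 = 5*0 + 1 = 1.
  i=1: a_1=3, p_1 = 3*5 + 1 = 16, q_1 = 3*1 + 0 = 3.
  i=2: a_2=1, p_2 = 1*16 + 5 = 21, q_2 = 1*3 + 1 = 4.
  i=3: a_3=2, p_3 = 2*21 + 16 = 58, q_3 = 2*4 + 3 = 11.

5/1, 16/3, 21/4, 58/11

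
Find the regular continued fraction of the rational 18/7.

Run the Euclidean algorithm on 18 and 7; the successive quotients are the partial quotients a_0, a_1, ... (each step inverts the fractional part left over by the previous one):
  18 = 2*7 + 4, so a_0 = 2.
  7 = 1*4 + 3, so a_1 = 1.
  4 = 1*3 + 1, so a_2 = 1.
  3 = 3*1 + 0, so a_3 = 3.
The remainder reaches 0 after 4 divisions, so the expansion has 4 partial quotients, read off in order.

[2; 1, 1, 3]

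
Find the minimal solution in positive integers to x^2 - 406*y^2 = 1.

(x, y) = (59468095, 2951352)

First expand sqrt(406) as a continued fraction. With x_i = (sqrt(406) + m_i)/d_i and (m_0, d_0) = (0, 1): a_0 = floor(sqrt(406)) = 20, since 20^2 = 400 <= 406 < 441 = 21^2.
Iterate m_{i+1} = d_i*a_i - m_i, d_{i+1} = (406 - m_{i+1}^2)/d_i, a_{i+1} = floor((a_0 + m_{i+1})/d_{i+1}):
  m_1 = 1*20 - 0 = 20, d_1 = (406 - 20^2)/1 = 6/1 = 6, a_1 = floor((20 + 20)/6) = 6.
  m_2 = 6*6 - 20 = 16, d_2 = (406 - 16^2)/6 = 150/6 = 25, a_2 = floor((20 + 16)/25) = 1.
  m_3 = 25*1 - 16 = 9, d_3 = (406 - 9^2)/25 = 325/25 = 13, a_3 = floor((20 + 9)/13) = 2.
  m_4 = 13*2 - 9 = 17, d_4 = (406 - 17^2)/13 = 117/13 = 9, a_4 = floor((20 + 17)/9) = 4.
  m_5 = 9*4 - 17 = 19, d_5 = (406 - 19^2)/9 = 45/9 = 5, a_5 = floor((20 + 19)/5) = 7.
  m_6 = 5*7 - 19 = 16, d_6 = (406 - 16^2)/5 = 150/5 = 30, a_6 = floor((20 + 16)/30) = 1.
  m_7 = 30*1 - 16 = 14, d_7 = (406 - 14^2)/30 = 210/30 = 7, a_7 = floor((20 + 14)/7) = 4.
  m_8 = 7*4 - 14 = 14, d_8 = (406 - 14^2)/7 = 210/7 = 30, a_8 = floor((20 + 14)/30) = 1.
  m_9 = 30*1 - 14 = 16, d_9 = (406 - 16^2)/30 = 150/30 = 5, a_9 = floor((20 + 16)/5) = 7.
  m_10 = 5*7 - 16 = 19, d_10 = (406 - 19^2)/5 = 45/5 = 9, a_10 = floor((20 + 19)/9) = 4.
  m_11 = 9*4 - 19 = 17, d_11 = (406 - 17^2)/9 = 117/9 = 13, a_11 = floor((20 + 17)/13) = 2.
  m_12 = 13*2 - 17 = 9, d_12 = (406 - 9^2)/13 = 325/13 = 25, a_12 = floor((20 + 9)/25) = 1.
  m_13 = 25*1 - 9 = 16, d_13 = (406 - 16^2)/25 = 150/25 = 6, a_13 = floor((20 + 16)/6) = 6.
  m_14 = 6*6 - 16 = 20, d_14 = (406 - 20^2)/6 = 6/6 = 1, a_14 = floor((20 + 20)/1) = 40.
  m_15 = 1*40 - 20 = 20, d_15 = (406 - 20^2)/1 = 6/1 = 6: (m_15, d_15) = (m_1, d_1) = (20, 6), so from here the quotients repeat a_1, ..., a_14; the period length is 14.
So sqrt(406) = [20; (6, 1, 2, 4, 7, 1, 4, 1, 7, 4, 2, 1, 6, 40)] with period length k = 14.
k is even, so the fundamental solution of x^2 - 406y^2 = 1 is (p_{k-1}, q_{k-1}) = (p_13, q_13); compute convergents through index 13.
Convergents (p_i = a_i*p_{i-1} + p_{i-2}, q_i = a_i*q_{i-1} + q_{i-2} with p_{-2}=0, p_{-1}=1, q_{-2}=1, q_{-1}=0):
  i=0: a_0=20, p_0 = 20*1 + 0 = 20, q_0 = 20*0 + 1 = 1.
  i=1: a_1=6, p_1 = 6*20 + 1 = 121, q_1 = 6*1 + 0 = 6.
  i=2: a_2=1, p_2 = 1*121 + 20 = 141, q_2 = 1*6 + 1 = 7.
  i=3: a_3=2, p_3 = 2*141 + 121 = 403, q_3 = 2*7 + 6 = 20.
  i=4: a_4=4, p_4 = 4*403 + 141 = 1753, q_4 = 4*20 + 7 = 87.
  i=5: a_5=7, p_5 = 7*1753 + 403 = 12674, q_5 = 7*87 + 20 = 629.
  i=6: a_6=1, p_6 = 1*12674 + 1753 = 14427, q_6 = 1*629 + 87 = 716.
  i=7: a_7=4, p_7 = 4*14427 + 12674 = 70382, q_7 = 4*716 + 629 = 3493.
  i=8: a_8=1, p_8 = 1*70382 + 14427 = 84809, q_8 = 1*3493 + 716 = 4209.
  i=9: a_9=7, p_9 = 7*84809 + 70382 = 664045, q_9 = 7*4209 + 3493 = 32956.
  i=10: a_10=4, p_10 = 4*664045 + 84809 = 2740989, q_10 = 4*32956 + 4209 = 136033.
  i=11: a_11=2, p_11 = 2*2740989 + 664045 = 6146023, q_11 = 2*136033 + 32956 = 305022.
  i=12: a_12=1, p_12 = 1*6146023 + 2740989 = 8887012, q_12 = 1*305022 + 136033 = 441055.
  i=13: a_13=6, p_13 = 6*8887012 + 6146023 = 59468095, q_13 = 6*441055 + 305022 = 2951352.
Check: 59468095^2 - 406*2951352^2 = 3536454322929025 - 3536454322929024 = 1, so (x, y) = (59468095, 2951352) solves the equation, and by the theorem it is the least positive solution.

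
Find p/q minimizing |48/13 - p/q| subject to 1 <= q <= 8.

Expand x = 48/13 as a continued fraction with the Euclidean algorithm:
  48 = 3*13 + 9, so a_0 = 3.
  13 = 1*9 + 4, so a_1 = 1.
  9 = 2*4 + 1, so a_2 = 2.
  4 = 4*1 + 0, so a_3 = 4.
so x = [3; 1, 2, 4].
Convergents (p_i = a_i*p_{i-1} + p_{i-2}, q_i = a_i*q_{i-1} + q_{i-2} with p_{-2}=0, p_{-1}=1, q_{-2}=1, q_{-1}=0), until the denominator exceeds 8:
  i=0: a_0=3, p_0 = 3*1 + 0 = 3, q_0 = 3*0 + 1 = 1.
  i=1: a_1=1, p_1 = 1*3 + 1 = 4, q_1 = 1*1 + 0 = 1.
  i=2: a_2=2, p_2 = 2*4 + 3 = 11, q_2 = 2*1 + 1 = 3.
  i=3: a_3=4, p_3 = 4*11 + 4 = 48, q_3 = 4*3 + 1 = 13.
q_3 = 13 > 8, so the last convergent with denominator <= 8 is p_2/q_2 = 11/3.
The closest fraction with denominator <= 8 is either p_2/q_2 or the intermediate fraction (k*p_2 + p_1)/(k*q_2 + q_1) with the largest k >= 1 whose denominator stays <= 8; these approach x as k grows, and every other convergent or intermediate fraction in range is farther away.
Largest k: floor((8 - q_1)/q_2) = floor((8 - 1)/3) = 2.
That gives (2*11 + 4)/(2*3 + 1) = 26/7.
Compare the errors: |x - 11/3| = |48*3 - 11*13|/(13*3) = 1/39, and |x - 26/7| = |48*7 - 26*13|/(13*7) = 2/91.
Cross-multiplying, 2*39 = 78 < 91 = 1*91, so 2/91 is smaller: the intermediate fraction 26/7 is closer to x than 11/3.

26/7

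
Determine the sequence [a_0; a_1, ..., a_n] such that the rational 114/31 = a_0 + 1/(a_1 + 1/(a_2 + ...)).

Run the Euclidean algorithm on 114 and 31; the successive quotients are the partial quotients a_0, a_1, ... (each step inverts the fractional part left over by the previous one):
  114 = 3*31 + 21, so a_0 = 3.
  31 = 1*21 + 10, so a_1 = 1.
  21 = 2*10 + 1, so a_2 = 2.
  10 = 10*1 + 0, so a_3 = 10.
The remainder reaches 0 after 4 divisions, so the expansion has 4 partial quotients, read off in order.

[3; 1, 2, 10]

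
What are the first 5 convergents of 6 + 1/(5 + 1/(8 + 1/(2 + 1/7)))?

6/1, 31/5, 254/41, 539/87, 4027/650

Using the convergent recurrence p_i = a_i*p_{i-1} + p_{i-2}, q_i = a_i*q_{i-1} + q_{i-2} with p_{-2}=0, p_{-1}=1, q_{-2}=1, q_{-1}=0:
  i=0: a_0=6, p_0 = 6*1 + 0 = 6, q_0 = 6*0 + 1 = 1.
  i=1: a_1=5, p_1 = 5*6 + 1 = 31, q_1 = 5*1 + 0 = 5.
  i=2: a_2=8, p_2 = 8*31 + 6 = 254, q_2 = 8*5 + 1 = 41.
  i=3: a_3=2, p_3 = 2*254 + 31 = 539, q_3 = 2*41 + 5 = 87.
  i=4: a_4=7, p_4 = 7*539 + 254 = 4027, q_4 = 7*87 + 41 = 650.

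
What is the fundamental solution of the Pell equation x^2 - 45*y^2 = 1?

First expand sqrt(45) as a continued fraction. With x_i = (sqrt(45) + m_i)/d_i and (m_0, d_0) = (0, 1): a_0 = floor(sqrt(45)) = 6, since 6^2 = 36 <= 45 < 49 = 7^2.
Iterate m_{i+1} = d_i*a_i - m_i, d_{i+1} = (45 - m_{i+1}^2)/d_i, a_{i+1} = floor((a_0 + m_{i+1})/d_{i+1}):
  m_1 = 1*6 - 0 = 6, d_1 = (45 - 6^2)/1 = 9/1 = 9, a_1 = floor((6 + 6)/9) = 1.
  m_2 = 9*1 - 6 = 3, d_2 = (45 - 3^2)/9 = 36/9 = 4, a_2 = floor((6 + 3)/4) = 2.
  m_3 = 4*2 - 3 = 5, d_3 = (45 - 5^2)/4 = 20/4 = 5, a_3 = floor((6 + 5)/5) = 2.
  m_4 = 5*2 - 5 = 5, d_4 = (45 - 5^2)/5 = 20/5 = 4, a_4 = floor((6 + 5)/4) = 2.
  m_5 = 4*2 - 5 = 3, d_5 = (45 - 3^2)/4 = 36/4 = 9, a_5 = floor((6 + 3)/9) = 1.
  m_6 = 9*1 - 3 = 6, d_6 = (45 - 6^2)/9 = 9/9 = 1, a_6 = floor((6 + 6)/1) = 12.
  m_7 = 1*12 - 6 = 6, d_7 = (45 - 6^2)/1 = 9/1 = 9: (m_7, d_7) = (m_1, d_1) = (6, 9), so from here the quotients repeat a_1, ..., a_6; the period length is 6.
So sqrt(45) = [6; (1, 2, 2, 2, 1, 12)] with period length k = 6.
k is even, so the fundamental solution of x^2 - 45y^2 = 1 is (p_{k-1}, q_{k-1}) = (p_5, q_5); compute convergents through index 5.
Convergents (p_i = a_i*p_{i-1} + p_{i-2}, q_i = a_i*q_{i-1} + q_{i-2} with p_{-2}=0, p_{-1}=1, q_{-2}=1, q_{-1}=0):
  i=0: a_0=6, p_0 = 6*1 + 0 = 6, q_0 = 6*0 + 1 = 1.
  i=1: a_1=1, p_1 = 1*6 + 1 = 7, q_1 = 1*1 + 0 = 1.
  i=2: a_2=2, p_2 = 2*7 + 6 = 20, q_2 = 2*1 + 1 = 3.
  i=3: a_3=2, p_3 = 2*20 + 7 = 47, q_3 = 2*3 + 1 = 7.
  i=4: a_4=2, p_4 = 2*47 + 20 = 114, q_4 = 2*7 + 3 = 17.
  i=5: a_5=1, p_5 = 1*114 + 47 = 161, q_5 = 1*17 + 7 = 24.
Check: 161^2 - 45*24^2 = 25921 - 25920 = 1, so (x, y) = (161, 24) solves the equation, and by the theorem it is the least positive solution.

(x, y) = (161, 24)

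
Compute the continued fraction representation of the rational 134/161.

[0; 1, 4, 1, 26]

Run the Euclidean algorithm on 134 and 161; the successive quotients are the partial quotients a_0, a_1, ... (each step inverts the fractional part left over by the previous one):
  134 = 0*161 + 134, so a_0 = 0.
  161 = 1*134 + 27, so a_1 = 1.
  134 = 4*27 + 26, so a_2 = 4.
  27 = 1*26 + 1, so a_3 = 1.
  26 = 26*1 + 0, so a_4 = 26.
The remainder reaches 0 after 5 divisions, so the expansion has 5 partial quotients, read off in order.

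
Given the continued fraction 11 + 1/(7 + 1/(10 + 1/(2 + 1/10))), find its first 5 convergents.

Using the convergent recurrence p_i = a_i*p_{i-1} + p_{i-2}, q_i = a_i*q_{i-1} + q_{i-2} with p_{-2}=0, p_{-1}=1, q_{-2}=1, q_{-1}=0:
  i=0: a_0=11, p_0 = 11*1 + 0 = 11, q_0 = 11*0 + 1 = 1.
  i=1: a_1=7, p_1 = 7*11 + 1 = 78, q_1 = 7*1 + 0 = 7.
  i=2: a_2=10, p_2 = 10*78 + 11 = 791, q_2 = 10*7 + 1 = 71.
  i=3: a_3=2, p_3 = 2*791 + 78 = 1660, q_3 = 2*71 + 7 = 149.
  i=4: a_4=10, p_4 = 10*1660 + 791 = 17391, q_4 = 10*149 + 71 = 1561.

11/1, 78/7, 791/71, 1660/149, 17391/1561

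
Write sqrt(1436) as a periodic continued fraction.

Write x_i = (sqrt(1436) + m_i)/d_i with (m_0, d_0) = (0, 1). a_0 = floor(sqrt(1436)) = 37, since 37^2 = 1369 <= 1436 < 1444 = 38^2.
Iterate m_{i+1} = d_i*a_i - m_i, d_{i+1} = (1436 - m_{i+1}^2)/d_i, a_{i+1} = floor((a_0 + m_{i+1})/d_{i+1}):
  m_1 = 1*37 - 0 = 37, d_1 = (1436 - 37^2)/1 = 67/1 = 67, a_1 = floor((37 + 37)/67) = 1.
  m_2 = 67*1 - 37 = 30, d_2 = (1436 - 30^2)/67 = 536/67 = 8, a_2 = floor((37 + 30)/8) = 8.
  m_3 = 8*8 - 30 = 34, d_3 = (1436 - 34^2)/8 = 280/8 = 35, a_3 = floor((37 + 34)/35) = 2.
  m_4 = 35*2 - 34 = 36, d_4 = (1436 - 36^2)/35 = 140/35 = 4, a_4 = floor((37 + 36)/4) = 18.
  m_5 = 4*18 - 36 = 36, d_5 = (1436 - 36^2)/4 = 140/4 = 35, a_5 = floor((37 + 36)/35) = 2.
  m_6 = 35*2 - 36 = 34, d_6 = (1436 - 34^2)/35 = 280/35 = 8, a_6 = floor((37 + 34)/8) = 8.
  m_7 = 8*8 - 34 = 30, d_7 = (1436 - 30^2)/8 = 536/8 = 67, a_7 = floor((37 + 30)/67) = 1.
  m_8 = 67*1 - 30 = 37, d_8 = (1436 - 37^2)/67 = 67/67 = 1, a_8 = floor((37 + 37)/1) = 74.
  m_9 = 1*74 - 37 = 37, d_9 = (1436 - 37^2)/1 = 67/1 = 67: (m_9, d_9) = (m_1, d_1) = (37, 67), so from here the quotients repeat a_1, ..., a_8; the period length is 8.
Hence the expansion of sqrt(1436) is a_0 = 37 followed by the repeating block 1, 8, 2, 18, 2, 8, 1, 74 (period 8).

[37; (1, 8, 2, 18, 2, 8, 1, 74)]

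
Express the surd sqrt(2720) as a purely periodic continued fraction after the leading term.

[52; (6, 1, 1, 25, 1, 1, 6, 104)]

Write x_i = (sqrt(2720) + m_i)/d_i with (m_0, d_0) = (0, 1). a_0 = floor(sqrt(2720)) = 52, since 52^2 = 2704 <= 2720 < 2809 = 53^2.
Iterate m_{i+1} = d_i*a_i - m_i, d_{i+1} = (2720 - m_{i+1}^2)/d_i, a_{i+1} = floor((a_0 + m_{i+1})/d_{i+1}):
  m_1 = 1*52 - 0 = 52, d_1 = (2720 - 52^2)/1 = 16/1 = 16, a_1 = floor((52 + 52)/16) = 6.
  m_2 = 16*6 - 52 = 44, d_2 = (2720 - 44^2)/16 = 784/16 = 49, a_2 = floor((52 + 44)/49) = 1.
  m_3 = 49*1 - 44 = 5, d_3 = (2720 - 5^2)/49 = 2695/49 = 55, a_3 = floor((52 + 5)/55) = 1.
  m_4 = 55*1 - 5 = 50, d_4 = (2720 - 50^2)/55 = 220/55 = 4, a_4 = floor((52 + 50)/4) = 25.
  m_5 = 4*25 - 50 = 50, d_5 = (2720 - 50^2)/4 = 220/4 = 55, a_5 = floor((52 + 50)/55) = 1.
  m_6 = 55*1 - 50 = 5, d_6 = (2720 - 5^2)/55 = 2695/55 = 49, a_6 = floor((52 + 5)/49) = 1.
  m_7 = 49*1 - 5 = 44, d_7 = (2720 - 44^2)/49 = 784/49 = 16, a_7 = floor((52 + 44)/16) = 6.
  m_8 = 16*6 - 44 = 52, d_8 = (2720 - 52^2)/16 = 16/16 = 1, a_8 = floor((52 + 52)/1) = 104.
  m_9 = 1*104 - 52 = 52, d_9 = (2720 - 52^2)/1 = 16/1 = 16: (m_9, d_9) = (m_1, d_1) = (52, 16), so from here the quotients repeat a_1, ..., a_8; the period length is 8.
Hence the expansion of sqrt(2720) is a_0 = 52 followed by the repeating block 6, 1, 1, 25, 1, 1, 6, 104 (period 8).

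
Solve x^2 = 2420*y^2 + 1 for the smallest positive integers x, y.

First expand sqrt(2420) as a continued fraction. With x_i = (sqrt(2420) + m_i)/d_i and (m_0, d_0) = (0, 1): a_0 = floor(sqrt(2420)) = 49, since 49^2 = 2401 <= 2420 < 2500 = 50^2.
Iterate m_{i+1} = d_i*a_i - m_i, d_{i+1} = (2420 - m_{i+1}^2)/d_i, a_{i+1} = floor((a_0 + m_{i+1})/d_{i+1}):
  m_1 = 1*49 - 0 = 49, d_1 = (2420 - 49^2)/1 = 19/1 = 19, a_1 = floor((49 + 49)/19) = 5.
  m_2 = 19*5 - 49 = 46, d_2 = (2420 - 46^2)/19 = 304/19 = 16, a_2 = floor((49 + 46)/16) = 5.
  m_3 = 16*5 - 46 = 34, d_3 = (2420 - 34^2)/16 = 1264/16 = 79, a_3 = floor((49 + 34)/79) = 1.
  m_4 = 79*1 - 34 = 45, d_4 = (2420 - 45^2)/79 = 395/79 = 5, a_4 = floor((49 + 45)/5) = 18.
  m_5 = 5*18 - 45 = 45, d_5 = (2420 - 45^2)/5 = 395/5 = 79, a_5 = floor((49 + 45)/79) = 1.
  m_6 = 79*1 - 45 = 34, d_6 = (2420 - 34^2)/79 = 1264/79 = 16, a_6 = floor((49 + 34)/16) = 5.
  m_7 = 16*5 - 34 = 46, d_7 = (2420 - 46^2)/16 = 304/16 = 19, a_7 = floor((49 + 46)/19) = 5.
  m_8 = 19*5 - 46 = 49, d_8 = (2420 - 49^2)/19 = 19/19 = 1, a_8 = floor((49 + 49)/1) = 98.
  m_9 = 1*98 - 49 = 49, d_9 = (2420 - 49^2)/1 = 19/1 = 19: (m_9, d_9) = (m_1, d_1) = (49, 19), so from here the quotients repeat a_1, ..., a_8; the period length is 8.
So sqrt(2420) = [49; (5, 5, 1, 18, 1, 5, 5, 98)] with period length k = 8.
k is even, so the fundamental solution of x^2 - 2420y^2 = 1 is (p_{k-1}, q_{k-1}) = (p_7, q_7); compute convergents through index 7.
Convergents (p_i = a_i*p_{i-1} + p_{i-2}, q_i = a_i*q_{i-1} + q_{i-2} with p_{-2}=0, p_{-1}=1, q_{-2}=1, q_{-1}=0):
  i=0: a_0=49, p_0 = 49*1 + 0 = 49, q_0 = 49*0 + 1 = 1.
  i=1: a_1=5, p_1 = 5*49 + 1 = 246, q_1 = 5*1 + 0 = 5.
  i=2: a_2=5, p_2 = 5*246 + 49 = 1279, q_2 = 5*5 + 1 = 26.
  i=3: a_3=1, p_3 = 1*1279 + 246 = 1525, q_3 = 1*26 + 5 = 31.
  i=4: a_4=18, p_4 = 18*1525 + 1279 = 28729, q_4 = 18*31 + 26 = 584.
  i=5: a_5=1, p_5 = 1*28729 + 1525 = 30254, q_5 = 1*584 + 31 = 615.
  i=6: a_6=5, p_6 = 5*30254 + 28729 = 179999, q_6 = 5*615 + 584 = 3659.
  i=7: a_7=5, p_7 = 5*179999 + 30254 = 930249, q_7 = 5*3659 + 615 = 18910.
Check: 930249^2 - 2420*18910^2 = 865363202001 - 865363202000 = 1, so (x, y) = (930249, 18910) solves the equation, and by the theorem it is the least positive solution.

(x, y) = (930249, 18910)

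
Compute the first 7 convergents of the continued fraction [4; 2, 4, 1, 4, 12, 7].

4/1, 9/2, 40/9, 49/11, 236/53, 2881/647, 20403/4582

Using the convergent recurrence p_i = a_i*p_{i-1} + p_{i-2}, q_i = a_i*q_{i-1} + q_{i-2} with p_{-2}=0, p_{-1}=1, q_{-2}=1, q_{-1}=0:
  i=0: a_0=4, p_0 = 4*1 + 0 = 4, q_0 = 4*0 + 1 = 1.
  i=1: a_1=2, p_1 = 2*4 + 1 = 9, q_1 = 2*1 + 0 = 2.
  i=2: a_2=4, p_2 = 4*9 + 4 = 40, q_2 = 4*2 + 1 = 9.
  i=3: a_3=1, p_3 = 1*40 + 9 = 49, q_3 = 1*9 + 2 = 11.
  i=4: a_4=4, p_4 = 4*49 + 40 = 236, q_4 = 4*11 + 9 = 53.
  i=5: a_5=12, p_5 = 12*236 + 49 = 2881, q_5 = 12*53 + 11 = 647.
  i=6: a_6=7, p_6 = 7*2881 + 236 = 20403, q_6 = 7*647 + 53 = 4582.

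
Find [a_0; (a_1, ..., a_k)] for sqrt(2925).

[54; (12, 108)]

Write x_i = (sqrt(2925) + m_i)/d_i with (m_0, d_0) = (0, 1). a_0 = floor(sqrt(2925)) = 54, since 54^2 = 2916 <= 2925 < 3025 = 55^2.
Iterate m_{i+1} = d_i*a_i - m_i, d_{i+1} = (2925 - m_{i+1}^2)/d_i, a_{i+1} = floor((a_0 + m_{i+1})/d_{i+1}):
  m_1 = 1*54 - 0 = 54, d_1 = (2925 - 54^2)/1 = 9/1 = 9, a_1 = floor((54 + 54)/9) = 12.
  m_2 = 9*12 - 54 = 54, d_2 = (2925 - 54^2)/9 = 9/9 = 1, a_2 = floor((54 + 54)/1) = 108.
  m_3 = 1*108 - 54 = 54, d_3 = (2925 - 54^2)/1 = 9/1 = 9: (m_3, d_3) = (m_1, d_1) = (54, 9), so from here the quotients repeat a_1, a_2; the period length is 2.
Hence the expansion of sqrt(2925) is a_0 = 54 followed by the repeating block 12, 108 (period 2).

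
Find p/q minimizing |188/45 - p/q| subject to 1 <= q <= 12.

Expand x = 188/45 as a continued fraction with the Euclidean algorithm:
  188 = 4*45 + 8, so a_0 = 4.
  45 = 5*8 + 5, so a_1 = 5.
  8 = 1*5 + 3, so a_2 = 1.
  5 = 1*3 + 2, so a_3 = 1.
  3 = 1*2 + 1, so a_4 = 1.
  2 = 2*1 + 0, so a_5 = 2.
so x = [4; 5, 1, 1, 1, 2].
Convergents (p_i = a_i*p_{i-1} + p_{i-2}, q_i = a_i*q_{i-1} + q_{i-2} with p_{-2}=0, p_{-1}=1, q_{-2}=1, q_{-1}=0), until the denominator exceeds 12:
  i=0: a_0=4, p_0 = 4*1 + 0 = 4, q_0 = 4*0 + 1 = 1.
  i=1: a_1=5, p_1 = 5*4 + 1 = 21, q_1 = 5*1 + 0 = 5.
  i=2: a_2=1, p_2 = 1*21 + 4 = 25, q_2 = 1*5 + 1 = 6.
  i=3: a_3=1, p_3 = 1*25 + 21 = 46, q_3 = 1*6 + 5 = 11.
  i=4: a_4=1, p_4 = 1*46 + 25 = 71, q_4 = 1*11 + 6 = 17.
q_4 = 17 > 12, so the last convergent with denominator <= 12 is p_3/q_3 = 46/11.
The closest fraction with denominator <= 12 is either p_3/q_3 or the intermediate fraction (k*p_3 + p_2)/(k*q_3 + q_2) with the largest k >= 1 whose denominator stays <= 12; these approach x as k grows, and every other convergent or intermediate fraction in range is farther away.
Largest k: floor((12 - q_2)/q_3) = floor((12 - 6)/11) = 0.
Since k = 0, no intermediate fraction beyond p_3/q_3 has denominator <= 12, so the convergent 46/11 is the closest (its error is |188*11 - 46*45|/(45*11) = 2/495).

46/11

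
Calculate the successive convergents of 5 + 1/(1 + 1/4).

Using the convergent recurrence p_i = a_i*p_{i-1} + p_{i-2}, q_i = a_i*q_{i-1} + q_{i-2} with p_{-2}=0, p_{-1}=1, q_{-2}=1, q_{-1}=0:
  i=0: a_0=5, p_0 = 5*1 + 0 = 5, q_0 = 5*0 + 1 = 1.
  i=1: a_1=1, p_1 = 1*5 + 1 = 6, q_1 = 1*1 + 0 = 1.
  i=2: a_2=4, p_2 = 4*6 + 5 = 29, q_2 = 4*1 + 1 = 5.

5/1, 6/1, 29/5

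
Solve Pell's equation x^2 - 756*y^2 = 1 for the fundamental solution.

(x, y) = (55, 2)

First expand sqrt(756) as a continued fraction. With x_i = (sqrt(756) + m_i)/d_i and (m_0, d_0) = (0, 1): a_0 = floor(sqrt(756)) = 27, since 27^2 = 729 <= 756 < 784 = 28^2.
Iterate m_{i+1} = d_i*a_i - m_i, d_{i+1} = (756 - m_{i+1}^2)/d_i, a_{i+1} = floor((a_0 + m_{i+1})/d_{i+1}):
  m_1 = 1*27 - 0 = 27, d_1 = (756 - 27^2)/1 = 27/1 = 27, a_1 = floor((27 + 27)/27) = 2.
  m_2 = 27*2 - 27 = 27, d_2 = (756 - 27^2)/27 = 27/27 = 1, a_2 = floor((27 + 27)/1) = 54.
  m_3 = 1*54 - 27 = 27, d_3 = (756 - 27^2)/1 = 27/1 = 27: (m_3, d_3) = (m_1, d_1) = (27, 27), so from here the quotients repeat a_1, a_2; the period length is 2.
So sqrt(756) = [27; (2, 54)] with period length k = 2.
k is even, so the fundamental solution of x^2 - 756y^2 = 1 is (p_{k-1}, q_{k-1}) = (p_1, q_1); compute convergents through index 1.
Convergents (p_i = a_i*p_{i-1} + p_{i-2}, q_i = a_i*q_{i-1} + q_{i-2} with p_{-2}=0, p_{-1}=1, q_{-2}=1, q_{-1}=0):
  i=0: a_0=27, p_0 = 27*1 + 0 = 27, q_0 = 27*0 + 1 = 1.
  i=1: a_1=2, p_1 = 2*27 + 1 = 55, q_1 = 2*1 + 0 = 2.
Check: 55^2 - 756*2^2 = 3025 - 3024 = 1, so (x, y) = (55, 2) solves the equation, and by the theorem it is the least positive solution.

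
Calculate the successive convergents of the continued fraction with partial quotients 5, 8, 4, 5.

5/1, 41/8, 169/33, 886/173

Using the convergent recurrence p_i = a_i*p_{i-1} + p_{i-2}, q_i = a_i*q_{i-1} + q_{i-2} with p_{-2}=0, p_{-1}=1, q_{-2}=1, q_{-1}=0:
  i=0: a_0=5, p_0 = 5*1 + 0 = 5, q_0 = 5*0 + 1 = 1.
  i=1: a_1=8, p_1 = 8*5 + 1 = 41, q_1 = 8*1 + 0 = 8.
  i=2: a_2=4, p_2 = 4*41 + 5 = 169, q_2 = 4*8 + 1 = 33.
  i=3: a_3=5, p_3 = 5*169 + 41 = 886, q_3 = 5*33 + 8 = 173.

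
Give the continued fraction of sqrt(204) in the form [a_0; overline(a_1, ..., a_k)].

[14; overline(3, 1, 1, 6, 1, 1, 3, 28)]

Write x_i = (sqrt(204) + m_i)/d_i with (m_0, d_0) = (0, 1). a_0 = floor(sqrt(204)) = 14, since 14^2 = 196 <= 204 < 225 = 15^2.
Iterate m_{i+1} = d_i*a_i - m_i, d_{i+1} = (204 - m_{i+1}^2)/d_i, a_{i+1} = floor((a_0 + m_{i+1})/d_{i+1}):
  m_1 = 1*14 - 0 = 14, d_1 = (204 - 14^2)/1 = 8/1 = 8, a_1 = floor((14 + 14)/8) = 3.
  m_2 = 8*3 - 14 = 10, d_2 = (204 - 10^2)/8 = 104/8 = 13, a_2 = floor((14 + 10)/13) = 1.
  m_3 = 13*1 - 10 = 3, d_3 = (204 - 3^2)/13 = 195/13 = 15, a_3 = floor((14 + 3)/15) = 1.
  m_4 = 15*1 - 3 = 12, d_4 = (204 - 12^2)/15 = 60/15 = 4, a_4 = floor((14 + 12)/4) = 6.
  m_5 = 4*6 - 12 = 12, d_5 = (204 - 12^2)/4 = 60/4 = 15, a_5 = floor((14 + 12)/15) = 1.
  m_6 = 15*1 - 12 = 3, d_6 = (204 - 3^2)/15 = 195/15 = 13, a_6 = floor((14 + 3)/13) = 1.
  m_7 = 13*1 - 3 = 10, d_7 = (204 - 10^2)/13 = 104/13 = 8, a_7 = floor((14 + 10)/8) = 3.
  m_8 = 8*3 - 10 = 14, d_8 = (204 - 14^2)/8 = 8/8 = 1, a_8 = floor((14 + 14)/1) = 28.
  m_9 = 1*28 - 14 = 14, d_9 = (204 - 14^2)/1 = 8/1 = 8: (m_9, d_9) = (m_1, d_1) = (14, 8), so from here the quotients repeat a_1, ..., a_8; the period length is 8.
Hence the expansion of sqrt(204) is a_0 = 14 followed by the repeating block 3, 1, 1, 6, 1, 1, 3, 28 (period 8).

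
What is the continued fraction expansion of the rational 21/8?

[2; 1, 1, 1, 2]

Run the Euclidean algorithm on 21 and 8; the successive quotients are the partial quotients a_0, a_1, ... (each step inverts the fractional part left over by the previous one):
  21 = 2*8 + 5, so a_0 = 2.
  8 = 1*5 + 3, so a_1 = 1.
  5 = 1*3 + 2, so a_2 = 1.
  3 = 1*2 + 1, so a_3 = 1.
  2 = 2*1 + 0, so a_4 = 2.
The remainder reaches 0 after 5 divisions, so the expansion has 5 partial quotients, read off in order.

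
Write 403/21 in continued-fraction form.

Run the Euclidean algorithm on 403 and 21; the successive quotients are the partial quotients a_0, a_1, ... (each step inverts the fractional part left over by the previous one):
  403 = 19*21 + 4, so a_0 = 19.
  21 = 5*4 + 1, so a_1 = 5.
  4 = 4*1 + 0, so a_2 = 4.
The remainder reaches 0 after 3 divisions, so the expansion has 3 partial quotients, read off in order.

[19; 5, 4]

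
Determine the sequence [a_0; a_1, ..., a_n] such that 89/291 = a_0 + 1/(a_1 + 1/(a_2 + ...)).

[0; 3, 3, 1, 2, 2, 3]

Run the Euclidean algorithm on 89 and 291; the successive quotients are the partial quotients a_0, a_1, ... (each step inverts the fractional part left over by the previous one):
  89 = 0*291 + 89, so a_0 = 0.
  291 = 3*89 + 24, so a_1 = 3.
  89 = 3*24 + 17, so a_2 = 3.
  24 = 1*17 + 7, so a_3 = 1.
  17 = 2*7 + 3, so a_4 = 2.
  7 = 2*3 + 1, so a_5 = 2.
  3 = 3*1 + 0, so a_6 = 3.
The remainder reaches 0 after 7 divisions, so the expansion has 7 partial quotients, read off in order.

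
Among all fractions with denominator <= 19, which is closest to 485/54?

9/1

Expand x = 485/54 as a continued fraction with the Euclidean algorithm:
  485 = 8*54 + 53, so a_0 = 8.
  54 = 1*53 + 1, so a_1 = 1.
  53 = 53*1 + 0, so a_2 = 53.
so x = [8; 1, 53].
Convergents (p_i = a_i*p_{i-1} + p_{i-2}, q_i = a_i*q_{i-1} + q_{i-2} with p_{-2}=0, p_{-1}=1, q_{-2}=1, q_{-1}=0), until the denominator exceeds 19:
  i=0: a_0=8, p_0 = 8*1 + 0 = 8, q_0 = 8*0 + 1 = 1.
  i=1: a_1=1, p_1 = 1*8 + 1 = 9, q_1 = 1*1 + 0 = 1.
  i=2: a_2=53, p_2 = 53*9 + 8 = 485, q_2 = 53*1 + 1 = 54.
q_2 = 54 > 19, so the last convergent with denominator <= 19 is p_1/q_1 = 9/1.
The closest fraction with denominator <= 19 is either p_1/q_1 or the intermediate fraction (k*p_1 + p_0)/(k*q_1 + q_0) with the largest k >= 1 whose denominator stays <= 19; these approach x as k grows, and every other convergent or intermediate fraction in range is farther away.
Largest k: floor((19 - q_0)/q_1) = floor((19 - 1)/1) = 18.
That gives (18*9 + 8)/(18*1 + 1) = 170/19.
Compare the errors: |x - 9/1| = |485*1 - 9*54|/(54*1) = 1/54, and |x - 170/19| = |485*19 - 170*54|/(54*19) = 35/1026.
Cross-multiplying, 1*1026 = 1026 < 1890 = 35*54, so 1/54 is smaller: the convergent 9/1 is closer to x than 170/19.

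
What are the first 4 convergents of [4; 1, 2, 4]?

4/1, 5/1, 14/3, 61/13

Using the convergent recurrence p_i = a_i*p_{i-1} + p_{i-2}, q_i = a_i*q_{i-1} + q_{i-2} with p_{-2}=0, p_{-1}=1, q_{-2}=1, q_{-1}=0:
  i=0: a_0=4, p_0 = 4*1 + 0 = 4, q_0 = 4*0 + 1 = 1.
  i=1: a_1=1, p_1 = 1*4 + 1 = 5, q_1 = 1*1 + 0 = 1.
  i=2: a_2=2, p_2 = 2*5 + 4 = 14, q_2 = 2*1 + 1 = 3.
  i=3: a_3=4, p_3 = 4*14 + 5 = 61, q_3 = 4*3 + 1 = 13.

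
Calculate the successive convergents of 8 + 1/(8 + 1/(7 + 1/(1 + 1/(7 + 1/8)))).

Using the convergent recurrence p_i = a_i*p_{i-1} + p_{i-2}, q_i = a_i*q_{i-1} + q_{i-2} with p_{-2}=0, p_{-1}=1, q_{-2}=1, q_{-1}=0:
  i=0: a_0=8, p_0 = 8*1 + 0 = 8, q_0 = 8*0 + 1 = 1.
  i=1: a_1=8, p_1 = 8*8 + 1 = 65, q_1 = 8*1 + 0 = 8.
  i=2: a_2=7, p_2 = 7*65 + 8 = 463, q_2 = 7*8 + 1 = 57.
  i=3: a_3=1, p_3 = 1*463 + 65 = 528, q_3 = 1*57 + 8 = 65.
  i=4: a_4=7, p_4 = 7*528 + 463 = 4159, q_4 = 7*65 + 57 = 512.
  i=5: a_5=8, p_5 = 8*4159 + 528 = 33800, q_5 = 8*512 + 65 = 4161.

8/1, 65/8, 463/57, 528/65, 4159/512, 33800/4161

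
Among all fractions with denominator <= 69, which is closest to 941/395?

81/34

Expand x = 941/395 as a continued fraction with the Euclidean algorithm:
  941 = 2*395 + 151, so a_0 = 2.
  395 = 2*151 + 93, so a_1 = 2.
  151 = 1*93 + 58, so a_2 = 1.
  93 = 1*58 + 35, so a_3 = 1.
  58 = 1*35 + 23, so a_4 = 1.
  35 = 1*23 + 12, so a_5 = 1.
  23 = 1*12 + 11, so a_6 = 1.
  12 = 1*11 + 1, so a_7 = 1.
  11 = 11*1 + 0, so a_8 = 11.
so x = [2; 2, 1, 1, 1, 1, 1, 1, 11].
Convergents (p_i = a_i*p_{i-1} + p_{i-2}, q_i = a_i*q_{i-1} + q_{i-2} with p_{-2}=0, p_{-1}=1, q_{-2}=1, q_{-1}=0), until the denominator exceeds 69:
  i=0: a_0=2, p_0 = 2*1 + 0 = 2, q_0 = 2*0 + 1 = 1.
  i=1: a_1=2, p_1 = 2*2 + 1 = 5, q_1 = 2*1 + 0 = 2.
  i=2: a_2=1, p_2 = 1*5 + 2 = 7, q_2 = 1*2 + 1 = 3.
  i=3: a_3=1, p_3 = 1*7 + 5 = 12, q_3 = 1*3 + 2 = 5.
  i=4: a_4=1, p_4 = 1*12 + 7 = 19, q_4 = 1*5 + 3 = 8.
  i=5: a_5=1, p_5 = 1*19 + 12 = 31, q_5 = 1*8 + 5 = 13.
  i=6: a_6=1, p_6 = 1*31 + 19 = 50, q_6 = 1*13 + 8 = 21.
  i=7: a_7=1, p_7 = 1*50 + 31 = 81, q_7 = 1*21 + 13 = 34.
  i=8: a_8=11, p_8 = 11*81 + 50 = 941, q_8 = 11*34 + 21 = 395.
q_8 = 395 > 69, so the last convergent with denominator <= 69 is p_7/q_7 = 81/34.
The closest fraction with denominator <= 69 is either p_7/q_7 or the intermediate fraction (k*p_7 + p_6)/(k*q_7 + q_6) with the largest k >= 1 whose denominator stays <= 69; these approach x as k grows, and every other convergent or intermediate fraction in range is farther away.
Largest k: floor((69 - q_6)/q_7) = floor((69 - 21)/34) = 1.
That gives (1*81 + 50)/(1*34 + 21) = 131/55.
Compare the errors: |x - 81/34| = |941*34 - 81*395|/(395*34) = 1/13430, and |x - 131/55| = |941*55 - 131*395|/(395*55) = 10/21725.
Cross-multiplying, 1*21725 = 21725 < 134300 = 10*13430, so 1/13430 is smaller: the convergent 81/34 is closer to x than 131/55.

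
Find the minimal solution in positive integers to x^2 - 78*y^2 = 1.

First expand sqrt(78) as a continued fraction. With x_i = (sqrt(78) + m_i)/d_i and (m_0, d_0) = (0, 1): a_0 = floor(sqrt(78)) = 8, since 8^2 = 64 <= 78 < 81 = 9^2.
Iterate m_{i+1} = d_i*a_i - m_i, d_{i+1} = (78 - m_{i+1}^2)/d_i, a_{i+1} = floor((a_0 + m_{i+1})/d_{i+1}):
  m_1 = 1*8 - 0 = 8, d_1 = (78 - 8^2)/1 = 14/1 = 14, a_1 = floor((8 + 8)/14) = 1.
  m_2 = 14*1 - 8 = 6, d_2 = (78 - 6^2)/14 = 42/14 = 3, a_2 = floor((8 + 6)/3) = 4.
  m_3 = 3*4 - 6 = 6, d_3 = (78 - 6^2)/3 = 42/3 = 14, a_3 = floor((8 + 6)/14) = 1.
  m_4 = 14*1 - 6 = 8, d_4 = (78 - 8^2)/14 = 14/14 = 1, a_4 = floor((8 + 8)/1) = 16.
  m_5 = 1*16 - 8 = 8, d_5 = (78 - 8^2)/1 = 14/1 = 14: (m_5, d_5) = (m_1, d_1) = (8, 14), so from here the quotients repeat a_1, ..., a_4; the period length is 4.
So sqrt(78) = [8; (1, 4, 1, 16)] with period length k = 4.
k is even, so the fundamental solution of x^2 - 78y^2 = 1 is (p_{k-1}, q_{k-1}) = (p_3, q_3); compute convergents through index 3.
Convergents (p_i = a_i*p_{i-1} + p_{i-2}, q_i = a_i*q_{i-1} + q_{i-2} with p_{-2}=0, p_{-1}=1, q_{-2}=1, q_{-1}=0):
  i=0: a_0=8, p_0 = 8*1 + 0 = 8, q_0 = 8*0 + 1 = 1.
  i=1: a_1=1, p_1 = 1*8 + 1 = 9, q_1 = 1*1 + 0 = 1.
  i=2: a_2=4, p_2 = 4*9 + 8 = 44, q_2 = 4*1 + 1 = 5.
  i=3: a_3=1, p_3 = 1*44 + 9 = 53, q_3 = 1*5 + 1 = 6.
Check: 53^2 - 78*6^2 = 2809 - 2808 = 1, so (x, y) = (53, 6) solves the equation, and by the theorem it is the least positive solution.

(x, y) = (53, 6)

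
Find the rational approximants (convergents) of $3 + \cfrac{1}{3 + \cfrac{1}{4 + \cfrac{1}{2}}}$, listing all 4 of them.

3/1, 10/3, 43/13, 96/29

Using the convergent recurrence p_i = a_i*p_{i-1} + p_{i-2}, q_i = a_i*q_{i-1} + q_{i-2} with p_{-2}=0, p_{-1}=1, q_{-2}=1, q_{-1}=0:
  i=0: a_0=3, p_0 = 3*1 + 0 = 3, q_0 = 3*0 + 1 = 1.
  i=1: a_1=3, p_1 = 3*3 + 1 = 10, q_1 = 3*1 + 0 = 3.
  i=2: a_2=4, p_2 = 4*10 + 3 = 43, q_2 = 4*3 + 1 = 13.
  i=3: a_3=2, p_3 = 2*43 + 10 = 96, q_3 = 2*13 + 3 = 29.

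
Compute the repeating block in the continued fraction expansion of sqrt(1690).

[41; (9, 8, 9, 82)]

Write x_i = (sqrt(1690) + m_i)/d_i with (m_0, d_0) = (0, 1). a_0 = floor(sqrt(1690)) = 41, since 41^2 = 1681 <= 1690 < 1764 = 42^2.
Iterate m_{i+1} = d_i*a_i - m_i, d_{i+1} = (1690 - m_{i+1}^2)/d_i, a_{i+1} = floor((a_0 + m_{i+1})/d_{i+1}):
  m_1 = 1*41 - 0 = 41, d_1 = (1690 - 41^2)/1 = 9/1 = 9, a_1 = floor((41 + 41)/9) = 9.
  m_2 = 9*9 - 41 = 40, d_2 = (1690 - 40^2)/9 = 90/9 = 10, a_2 = floor((41 + 40)/10) = 8.
  m_3 = 10*8 - 40 = 40, d_3 = (1690 - 40^2)/10 = 90/10 = 9, a_3 = floor((41 + 40)/9) = 9.
  m_4 = 9*9 - 40 = 41, d_4 = (1690 - 41^2)/9 = 9/9 = 1, a_4 = floor((41 + 41)/1) = 82.
  m_5 = 1*82 - 41 = 41, d_5 = (1690 - 41^2)/1 = 9/1 = 9: (m_5, d_5) = (m_1, d_1) = (41, 9), so from here the quotients repeat a_1, ..., a_4; the period length is 4.
Hence the expansion of sqrt(1690) is a_0 = 41 followed by the repeating block 9, 8, 9, 82 (period 4).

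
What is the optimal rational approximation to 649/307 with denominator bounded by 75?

Expand x = 649/307 as a continued fraction with the Euclidean algorithm:
  649 = 2*307 + 35, so a_0 = 2.
  307 = 8*35 + 27, so a_1 = 8.
  35 = 1*27 + 8, so a_2 = 1.
  27 = 3*8 + 3, so a_3 = 3.
  8 = 2*3 + 2, so a_4 = 2.
  3 = 1*2 + 1, so a_5 = 1.
  2 = 2*1 + 0, so a_6 = 2.
so x = [2; 8, 1, 3, 2, 1, 2].
Convergents (p_i = a_i*p_{i-1} + p_{i-2}, q_i = a_i*q_{i-1} + q_{i-2} with p_{-2}=0, p_{-1}=1, q_{-2}=1, q_{-1}=0), until the denominator exceeds 75:
  i=0: a_0=2, p_0 = 2*1 + 0 = 2, q_0 = 2*0 + 1 = 1.
  i=1: a_1=8, p_1 = 8*2 + 1 = 17, q_1 = 8*1 + 0 = 8.
  i=2: a_2=1, p_2 = 1*17 + 2 = 19, q_2 = 1*8 + 1 = 9.
  i=3: a_3=3, p_3 = 3*19 + 17 = 74, q_3 = 3*9 + 8 = 35.
  i=4: a_4=2, p_4 = 2*74 + 19 = 167, q_4 = 2*35 + 9 = 79.
q_4 = 79 > 75, so the last convergent with denominator <= 75 is p_3/q_3 = 74/35.
The closest fraction with denominator <= 75 is either p_3/q_3 or the intermediate fraction (k*p_3 + p_2)/(k*q_3 + q_2) with the largest k >= 1 whose denominator stays <= 75; these approach x as k grows, and every other convergent or intermediate fraction in range is farther away.
Largest k: floor((75 - q_2)/q_3) = floor((75 - 9)/35) = 1.
That gives (1*74 + 19)/(1*35 + 9) = 93/44.
Compare the errors: |x - 74/35| = |649*35 - 74*307|/(307*35) = 3/10745, and |x - 93/44| = |649*44 - 93*307|/(307*44) = 5/13508.
Cross-multiplying, 3*13508 = 40524 < 53725 = 5*10745, so 3/10745 is smaller: the convergent 74/35 is closer to x than 93/44.

74/35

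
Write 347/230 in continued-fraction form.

Run the Euclidean algorithm on 347 and 230; the successive quotients are the partial quotients a_0, a_1, ... (each step inverts the fractional part left over by the previous one):
  347 = 1*230 + 117, so a_0 = 1.
  230 = 1*117 + 113, so a_1 = 1.
  117 = 1*113 + 4, so a_2 = 1.
  113 = 28*4 + 1, so a_3 = 28.
  4 = 4*1 + 0, so a_4 = 4.
The remainder reaches 0 after 5 divisions, so the expansion has 5 partial quotients, read off in order.

[1; 1, 1, 28, 4]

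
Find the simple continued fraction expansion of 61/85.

[0; 1, 2, 1, 1, 5, 2]

Run the Euclidean algorithm on 61 and 85; the successive quotients are the partial quotients a_0, a_1, ... (each step inverts the fractional part left over by the previous one):
  61 = 0*85 + 61, so a_0 = 0.
  85 = 1*61 + 24, so a_1 = 1.
  61 = 2*24 + 13, so a_2 = 2.
  24 = 1*13 + 11, so a_3 = 1.
  13 = 1*11 + 2, so a_4 = 1.
  11 = 5*2 + 1, so a_5 = 5.
  2 = 2*1 + 0, so a_6 = 2.
The remainder reaches 0 after 7 divisions, so the expansion has 7 partial quotients, read off in order.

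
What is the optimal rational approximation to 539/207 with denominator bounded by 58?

138/53

Expand x = 539/207 as a continued fraction with the Euclidean algorithm:
  539 = 2*207 + 125, so a_0 = 2.
  207 = 1*125 + 82, so a_1 = 1.
  125 = 1*82 + 43, so a_2 = 1.
  82 = 1*43 + 39, so a_3 = 1.
  43 = 1*39 + 4, so a_4 = 1.
  39 = 9*4 + 3, so a_5 = 9.
  4 = 1*3 + 1, so a_6 = 1.
  3 = 3*1 + 0, so a_7 = 3.
so x = [2; 1, 1, 1, 1, 9, 1, 3].
Convergents (p_i = a_i*p_{i-1} + p_{i-2}, q_i = a_i*q_{i-1} + q_{i-2} with p_{-2}=0, p_{-1}=1, q_{-2}=1, q_{-1}=0), until the denominator exceeds 58:
  i=0: a_0=2, p_0 = 2*1 + 0 = 2, q_0 = 2*0 + 1 = 1.
  i=1: a_1=1, p_1 = 1*2 + 1 = 3, q_1 = 1*1 + 0 = 1.
  i=2: a_2=1, p_2 = 1*3 + 2 = 5, q_2 = 1*1 + 1 = 2.
  i=3: a_3=1, p_3 = 1*5 + 3 = 8, q_3 = 1*2 + 1 = 3.
  i=4: a_4=1, p_4 = 1*8 + 5 = 13, q_4 = 1*3 + 2 = 5.
  i=5: a_5=9, p_5 = 9*13 + 8 = 125, q_5 = 9*5 + 3 = 48.
  i=6: a_6=1, p_6 = 1*125 + 13 = 138, q_6 = 1*48 + 5 = 53.
  i=7: a_7=3, p_7 = 3*138 + 125 = 539, q_7 = 3*53 + 48 = 207.
q_7 = 207 > 58, so the last convergent with denominator <= 58 is p_6/q_6 = 138/53.
The closest fraction with denominator <= 58 is either p_6/q_6 or the intermediate fraction (k*p_6 + p_5)/(k*q_6 + q_5) with the largest k >= 1 whose denominator stays <= 58; these approach x as k grows, and every other convergent or intermediate fraction in range is farther away.
Largest k: floor((58 - q_5)/q_6) = floor((58 - 48)/53) = 0.
Since k = 0, no intermediate fraction beyond p_6/q_6 has denominator <= 58, so the convergent 138/53 is the closest (its error is |539*53 - 138*207|/(207*53) = 1/10971).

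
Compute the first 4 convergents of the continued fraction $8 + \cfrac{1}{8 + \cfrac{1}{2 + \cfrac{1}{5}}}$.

Using the convergent recurrence p_i = a_i*p_{i-1} + p_{i-2}, q_i = a_i*q_{i-1} + q_{i-2} with p_{-2}=0, p_{-1}=1, q_{-2}=1, q_{-1}=0:
  i=0: a_0=8, p_0 = 8*1 + 0 = 8, q_0 = 8*0 + 1 = 1.
  i=1: a_1=8, p_1 = 8*8 + 1 = 65, q_1 = 8*1 + 0 = 8.
  i=2: a_2=2, p_2 = 2*65 + 8 = 138, q_2 = 2*8 + 1 = 17.
  i=3: a_3=5, p_3 = 5*138 + 65 = 755, q_3 = 5*17 + 8 = 93.

8/1, 65/8, 138/17, 755/93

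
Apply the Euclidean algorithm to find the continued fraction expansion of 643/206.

Run the Euclidean algorithm on 643 and 206; the successive quotients are the partial quotients a_0, a_1, ... (each step inverts the fractional part left over by the previous one):
  643 = 3*206 + 25, so a_0 = 3.
  206 = 8*25 + 6, so a_1 = 8.
  25 = 4*6 + 1, so a_2 = 4.
  6 = 6*1 + 0, so a_3 = 6.
The remainder reaches 0 after 4 divisions, so the expansion has 4 partial quotients, read off in order.

[3; 8, 4, 6]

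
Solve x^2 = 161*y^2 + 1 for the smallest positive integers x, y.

(x, y) = (11775, 928)

First expand sqrt(161) as a continued fraction. With x_i = (sqrt(161) + m_i)/d_i and (m_0, d_0) = (0, 1): a_0 = floor(sqrt(161)) = 12, since 12^2 = 144 <= 161 < 169 = 13^2.
Iterate m_{i+1} = d_i*a_i - m_i, d_{i+1} = (161 - m_{i+1}^2)/d_i, a_{i+1} = floor((a_0 + m_{i+1})/d_{i+1}):
  m_1 = 1*12 - 0 = 12, d_1 = (161 - 12^2)/1 = 17/1 = 17, a_1 = floor((12 + 12)/17) = 1.
  m_2 = 17*1 - 12 = 5, d_2 = (161 - 5^2)/17 = 136/17 = 8, a_2 = floor((12 + 5)/8) = 2.
  m_3 = 8*2 - 5 = 11, d_3 = (161 - 11^2)/8 = 40/8 = 5, a_3 = floor((12 + 11)/5) = 4.
  m_4 = 5*4 - 11 = 9, d_4 = (161 - 9^2)/5 = 80/5 = 16, a_4 = floor((12 + 9)/16) = 1.
  m_5 = 16*1 - 9 = 7, d_5 = (161 - 7^2)/16 = 112/16 = 7, a_5 = floor((12 + 7)/7) = 2.
  m_6 = 7*2 - 7 = 7, d_6 = (161 - 7^2)/7 = 112/7 = 16, a_6 = floor((12 + 7)/16) = 1.
  m_7 = 16*1 - 7 = 9, d_7 = (161 - 9^2)/16 = 80/16 = 5, a_7 = floor((12 + 9)/5) = 4.
  m_8 = 5*4 - 9 = 11, d_8 = (161 - 11^2)/5 = 40/5 = 8, a_8 = floor((12 + 11)/8) = 2.
  m_9 = 8*2 - 11 = 5, d_9 = (161 - 5^2)/8 = 136/8 = 17, a_9 = floor((12 + 5)/17) = 1.
  m_10 = 17*1 - 5 = 12, d_10 = (161 - 12^2)/17 = 17/17 = 1, a_10 = floor((12 + 12)/1) = 24.
  m_11 = 1*24 - 12 = 12, d_11 = (161 - 12^2)/1 = 17/1 = 17: (m_11, d_11) = (m_1, d_1) = (12, 17), so from here the quotients repeat a_1, ..., a_10; the period length is 10.
So sqrt(161) = [12; (1, 2, 4, 1, 2, 1, 4, 2, 1, 24)] with period length k = 10.
k is even, so the fundamental solution of x^2 - 161y^2 = 1 is (p_{k-1}, q_{k-1}) = (p_9, q_9); compute convergents through index 9.
Convergents (p_i = a_i*p_{i-1} + p_{i-2}, q_i = a_i*q_{i-1} + q_{i-2} with p_{-2}=0, p_{-1}=1, q_{-2}=1, q_{-1}=0):
  i=0: a_0=12, p_0 = 12*1 + 0 = 12, q_0 = 12*0 + 1 = 1.
  i=1: a_1=1, p_1 = 1*12 + 1 = 13, q_1 = 1*1 + 0 = 1.
  i=2: a_2=2, p_2 = 2*13 + 12 = 38, q_2 = 2*1 + 1 = 3.
  i=3: a_3=4, p_3 = 4*38 + 13 = 165, q_3 = 4*3 + 1 = 13.
  i=4: a_4=1, p_4 = 1*165 + 38 = 203, q_4 = 1*13 + 3 = 16.
  i=5: a_5=2, p_5 = 2*203 + 165 = 571, q_5 = 2*16 + 13 = 45.
  i=6: a_6=1, p_6 = 1*571 + 203 = 774, q_6 = 1*45 + 16 = 61.
  i=7: a_7=4, p_7 = 4*774 + 571 = 3667, q_7 = 4*61 + 45 = 289.
  i=8: a_8=2, p_8 = 2*3667 + 774 = 8108, q_8 = 2*289 + 61 = 639.
  i=9: a_9=1, p_9 = 1*8108 + 3667 = 11775, q_9 = 1*639 + 289 = 928.
Check: 11775^2 - 161*928^2 = 138650625 - 138650624 = 1, so (x, y) = (11775, 928) solves the equation, and by the theorem it is the least positive solution.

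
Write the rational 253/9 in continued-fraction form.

[28; 9]

Run the Euclidean algorithm on 253 and 9; the successive quotients are the partial quotients a_0, a_1, ... (each step inverts the fractional part left over by the previous one):
  253 = 28*9 + 1, so a_0 = 28.
  9 = 9*1 + 0, so a_1 = 9.
The remainder reaches 0 after 2 divisions, so the expansion has 2 partial quotients, read off in order.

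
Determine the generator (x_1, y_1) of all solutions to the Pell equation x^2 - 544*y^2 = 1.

First expand sqrt(544) as a continued fraction. With x_i = (sqrt(544) + m_i)/d_i and (m_0, d_0) = (0, 1): a_0 = floor(sqrt(544)) = 23, since 23^2 = 529 <= 544 < 576 = 24^2.
Iterate m_{i+1} = d_i*a_i - m_i, d_{i+1} = (544 - m_{i+1}^2)/d_i, a_{i+1} = floor((a_0 + m_{i+1})/d_{i+1}):
  m_1 = 1*23 - 0 = 23, d_1 = (544 - 23^2)/1 = 15/1 = 15, a_1 = floor((23 + 23)/15) = 3.
  m_2 = 15*3 - 23 = 22, d_2 = (544 - 22^2)/15 = 60/15 = 4, a_2 = floor((23 + 22)/4) = 11.
  m_3 = 4*11 - 22 = 22, d_3 = (544 - 22^2)/4 = 60/4 = 15, a_3 = floor((23 + 22)/15) = 3.
  m_4 = 15*3 - 22 = 23, d_4 = (544 - 23^2)/15 = 15/15 = 1, a_4 = floor((23 + 23)/1) = 46.
  m_5 = 1*46 - 23 = 23, d_5 = (544 - 23^2)/1 = 15/1 = 15: (m_5, d_5) = (m_1, d_1) = (23, 15), so from here the quotients repeat a_1, ..., a_4; the period length is 4.
So sqrt(544) = [23; (3, 11, 3, 46)] with period length k = 4.
k is even, so the fundamental solution of x^2 - 544y^2 = 1 is (p_{k-1}, q_{k-1}) = (p_3, q_3); compute convergents through index 3.
Convergents (p_i = a_i*p_{i-1} + p_{i-2}, q_i = a_i*q_{i-1} + q_{i-2} with p_{-2}=0, p_{-1}=1, q_{-2}=1, q_{-1}=0):
  i=0: a_0=23, p_0 = 23*1 + 0 = 23, q_0 = 23*0 + 1 = 1.
  i=1: a_1=3, p_1 = 3*23 + 1 = 70, q_1 = 3*1 + 0 = 3.
  i=2: a_2=11, p_2 = 11*70 + 23 = 793, q_2 = 11*3 + 1 = 34.
  i=3: a_3=3, p_3 = 3*793 + 70 = 2449, q_3 = 3*34 + 3 = 105.
Check: 2449^2 - 544*105^2 = 5997601 - 5997600 = 1, so (x, y) = (2449, 105) solves the equation, and by the theorem it is the least positive solution.

(x, y) = (2449, 105)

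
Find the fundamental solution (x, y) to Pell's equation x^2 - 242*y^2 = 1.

First expand sqrt(242) as a continued fraction. With x_i = (sqrt(242) + m_i)/d_i and (m_0, d_0) = (0, 1): a_0 = floor(sqrt(242)) = 15, since 15^2 = 225 <= 242 < 256 = 16^2.
Iterate m_{i+1} = d_i*a_i - m_i, d_{i+1} = (242 - m_{i+1}^2)/d_i, a_{i+1} = floor((a_0 + m_{i+1})/d_{i+1}):
  m_1 = 1*15 - 0 = 15, d_1 = (242 - 15^2)/1 = 17/1 = 17, a_1 = floor((15 + 15)/17) = 1.
  m_2 = 17*1 - 15 = 2, d_2 = (242 - 2^2)/17 = 238/17 = 14, a_2 = floor((15 + 2)/14) = 1.
  m_3 = 14*1 - 2 = 12, d_3 = (242 - 12^2)/14 = 98/14 = 7, a_3 = floor((15 + 12)/7) = 3.
  m_4 = 7*3 - 12 = 9, d_4 = (242 - 9^2)/7 = 161/7 = 23, a_4 = floor((15 + 9)/23) = 1.
  m_5 = 23*1 - 9 = 14, d_5 = (242 - 14^2)/23 = 46/23 = 2, a_5 = floor((15 + 14)/2) = 14.
  m_6 = 2*14 - 14 = 14, d_6 = (242 - 14^2)/2 = 46/2 = 23, a_6 = floor((15 + 14)/23) = 1.
  m_7 = 23*1 - 14 = 9, d_7 = (242 - 9^2)/23 = 161/23 = 7, a_7 = floor((15 + 9)/7) = 3.
  m_8 = 7*3 - 9 = 12, d_8 = (242 - 12^2)/7 = 98/7 = 14, a_8 = floor((15 + 12)/14) = 1.
  m_9 = 14*1 - 12 = 2, d_9 = (242 - 2^2)/14 = 238/14 = 17, a_9 = floor((15 + 2)/17) = 1.
  m_10 = 17*1 - 2 = 15, d_10 = (242 - 15^2)/17 = 17/17 = 1, a_10 = floor((15 + 15)/1) = 30.
  m_11 = 1*30 - 15 = 15, d_11 = (242 - 15^2)/1 = 17/1 = 17: (m_11, d_11) = (m_1, d_1) = (15, 17), so from here the quotients repeat a_1, ..., a_10; the period length is 10.
So sqrt(242) = [15; (1, 1, 3, 1, 14, 1, 3, 1, 1, 30)] with period length k = 10.
k is even, so the fundamental solution of x^2 - 242y^2 = 1 is (p_{k-1}, q_{k-1}) = (p_9, q_9); compute convergents through index 9.
Convergents (p_i = a_i*p_{i-1} + p_{i-2}, q_i = a_i*q_{i-1} + q_{i-2} with p_{-2}=0, p_{-1}=1, q_{-2}=1, q_{-1}=0):
  i=0: a_0=15, p_0 = 15*1 + 0 = 15, q_0 = 15*0 + 1 = 1.
  i=1: a_1=1, p_1 = 1*15 + 1 = 16, q_1 = 1*1 + 0 = 1.
  i=2: a_2=1, p_2 = 1*16 + 15 = 31, q_2 = 1*1 + 1 = 2.
  i=3: a_3=3, p_3 = 3*31 + 16 = 109, q_3 = 3*2 + 1 = 7.
  i=4: a_4=1, p_4 = 1*109 + 31 = 140, q_4 = 1*7 + 2 = 9.
  i=5: a_5=14, p_5 = 14*140 + 109 = 2069, q_5 = 14*9 + 7 = 133.
  i=6: a_6=1, p_6 = 1*2069 + 140 = 2209, q_6 = 1*133 + 9 = 142.
  i=7: a_7=3, p_7 = 3*2209 + 2069 = 8696, q_7 = 3*142 + 133 = 559.
  i=8: a_8=1, p_8 = 1*8696 + 2209 = 10905, q_8 = 1*559 + 142 = 701.
  i=9: a_9=1, p_9 = 1*10905 + 8696 = 19601, q_9 = 1*701 + 559 = 1260.
Check: 19601^2 - 242*1260^2 = 384199201 - 384199200 = 1, so (x, y) = (19601, 1260) solves the equation, and by the theorem it is the least positive solution.

(x, y) = (19601, 1260)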